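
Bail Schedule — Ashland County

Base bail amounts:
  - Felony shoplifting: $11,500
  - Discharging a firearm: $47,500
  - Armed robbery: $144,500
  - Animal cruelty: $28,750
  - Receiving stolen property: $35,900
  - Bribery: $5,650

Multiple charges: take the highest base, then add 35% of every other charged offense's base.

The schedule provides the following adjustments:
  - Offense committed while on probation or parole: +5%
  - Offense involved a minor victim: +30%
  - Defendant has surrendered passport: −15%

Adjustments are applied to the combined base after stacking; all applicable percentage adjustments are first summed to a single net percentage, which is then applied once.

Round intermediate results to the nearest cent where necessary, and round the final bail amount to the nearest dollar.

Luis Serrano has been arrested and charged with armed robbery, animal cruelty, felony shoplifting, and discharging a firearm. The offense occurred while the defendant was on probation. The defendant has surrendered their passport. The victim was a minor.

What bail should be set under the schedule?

$210,255

Base amounts from the schedule: armed robbery $144,500; animal cruelty $28,750; felony shoplifting $11,500; discharging a firearm $47,500.
Stacking rule: highest base plus 35% of each additional charge. Highest is armed robbery at $144,500. Additional: $28,750 × 35% = $10,062.50; $11,500 × 35% = $4,025; $47,500 × 35% = $16,625. Combined base = $144,500 + $30,712.50 = $175,212.50.
Net percentage adjustment: +5% +30% −15% = +20%. $175,212.50 × 1.2 = $210,255.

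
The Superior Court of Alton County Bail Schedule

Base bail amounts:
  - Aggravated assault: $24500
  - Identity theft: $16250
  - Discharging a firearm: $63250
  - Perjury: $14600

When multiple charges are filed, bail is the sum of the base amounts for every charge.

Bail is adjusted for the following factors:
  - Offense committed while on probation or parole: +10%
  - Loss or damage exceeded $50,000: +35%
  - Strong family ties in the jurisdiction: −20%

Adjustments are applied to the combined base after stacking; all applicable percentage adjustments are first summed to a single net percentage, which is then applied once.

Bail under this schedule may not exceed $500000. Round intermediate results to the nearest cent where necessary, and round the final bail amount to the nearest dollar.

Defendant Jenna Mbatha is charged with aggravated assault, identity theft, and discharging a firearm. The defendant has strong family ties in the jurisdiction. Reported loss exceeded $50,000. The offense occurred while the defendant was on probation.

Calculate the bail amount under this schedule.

Base amounts from the schedule: aggravated assault $24500; identity theft $16250; discharging a firearm $63250.
Stacking rule: sum of all bases. $24500 + $16250 + $63250 = $104000.
Net percentage adjustment: +10% +35% −20% = +25%. $104000 × 1.25 = $130000.
$130000 is within the $500000 maximum.

$130000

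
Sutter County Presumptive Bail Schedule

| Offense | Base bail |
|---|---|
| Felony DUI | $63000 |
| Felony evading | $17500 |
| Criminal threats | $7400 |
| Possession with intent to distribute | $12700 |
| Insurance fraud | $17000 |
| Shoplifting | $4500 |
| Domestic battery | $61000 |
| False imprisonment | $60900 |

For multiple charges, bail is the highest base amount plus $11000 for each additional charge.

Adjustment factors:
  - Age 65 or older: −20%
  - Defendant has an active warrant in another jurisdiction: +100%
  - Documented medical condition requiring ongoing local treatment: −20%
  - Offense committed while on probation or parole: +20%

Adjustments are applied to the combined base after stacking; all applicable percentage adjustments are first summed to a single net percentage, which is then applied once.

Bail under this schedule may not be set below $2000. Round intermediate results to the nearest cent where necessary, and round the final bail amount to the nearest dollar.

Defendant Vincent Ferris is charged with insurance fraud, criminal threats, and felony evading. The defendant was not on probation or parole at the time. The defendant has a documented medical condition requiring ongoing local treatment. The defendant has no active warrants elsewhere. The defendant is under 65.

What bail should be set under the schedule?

$31600

Base amounts from the schedule: insurance fraud $17000; criminal threats $7400; felony evading $17500.
Stacking rule: highest base plus $11000 per additional charge. Highest is felony evading at $17500; 2 additional charges → +$22000. Combined base = $39500.
Documented medical condition requiring ongoing local treatment (−20%): $39500 × 0.8 = $31600.
$31600 is at or above the $2000 minimum.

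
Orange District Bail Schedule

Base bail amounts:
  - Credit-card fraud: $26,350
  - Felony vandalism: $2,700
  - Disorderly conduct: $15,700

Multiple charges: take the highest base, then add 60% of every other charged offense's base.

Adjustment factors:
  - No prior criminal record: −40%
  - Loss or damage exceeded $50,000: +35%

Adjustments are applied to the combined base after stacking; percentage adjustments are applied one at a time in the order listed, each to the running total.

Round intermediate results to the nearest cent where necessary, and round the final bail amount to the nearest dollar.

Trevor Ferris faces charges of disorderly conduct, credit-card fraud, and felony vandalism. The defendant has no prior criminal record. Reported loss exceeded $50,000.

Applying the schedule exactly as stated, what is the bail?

$30,286

Base amounts from the schedule: disorderly conduct $15,700; credit-card fraud $26,350; felony vandalism $2,700.
Stacking rule: highest base plus 60% of each additional charge. Highest is credit-card fraud at $26,350. Additional: $15,700 × 60% = $9,420; $2,700 × 60% = $1,620. Combined base = $26,350 + $11,040 = $37,390.
No prior criminal record (−40%): $37,390 × 0.6 = $22,434.
Loss or damage exceeded $50,000 (+35%): $22,434 × 1.35 = $30,285.90.
Rounded to the nearest dollar: $30,286.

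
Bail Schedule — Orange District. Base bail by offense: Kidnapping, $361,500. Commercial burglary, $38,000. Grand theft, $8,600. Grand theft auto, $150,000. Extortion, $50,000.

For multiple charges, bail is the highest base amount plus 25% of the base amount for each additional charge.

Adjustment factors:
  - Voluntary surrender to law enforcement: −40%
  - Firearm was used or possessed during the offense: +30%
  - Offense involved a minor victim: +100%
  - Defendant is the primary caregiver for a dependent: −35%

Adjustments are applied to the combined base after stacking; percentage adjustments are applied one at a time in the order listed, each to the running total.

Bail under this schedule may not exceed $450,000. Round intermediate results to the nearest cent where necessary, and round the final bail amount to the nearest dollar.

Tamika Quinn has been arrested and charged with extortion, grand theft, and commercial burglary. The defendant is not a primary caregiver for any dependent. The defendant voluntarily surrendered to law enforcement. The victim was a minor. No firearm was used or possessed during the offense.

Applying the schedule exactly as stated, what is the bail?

Base amounts from the schedule: extortion $50,000; grand theft $8,600; commercial burglary $38,000.
Stacking rule: highest base plus 25% of each additional charge. Highest is extortion at $50,000. Additional: $8,600 × 25% = $2,150; $38,000 × 25% = $9,500. Combined base = $50,000 + $11,650 = $61,650.
Voluntary surrender to law enforcement (−40%): $61,650 × 0.6 = $36,990.
Offense involved a minor victim (+100%): $36,990 × 2 = $73,980.
$73,980 is within the $450,000 maximum.

$73,980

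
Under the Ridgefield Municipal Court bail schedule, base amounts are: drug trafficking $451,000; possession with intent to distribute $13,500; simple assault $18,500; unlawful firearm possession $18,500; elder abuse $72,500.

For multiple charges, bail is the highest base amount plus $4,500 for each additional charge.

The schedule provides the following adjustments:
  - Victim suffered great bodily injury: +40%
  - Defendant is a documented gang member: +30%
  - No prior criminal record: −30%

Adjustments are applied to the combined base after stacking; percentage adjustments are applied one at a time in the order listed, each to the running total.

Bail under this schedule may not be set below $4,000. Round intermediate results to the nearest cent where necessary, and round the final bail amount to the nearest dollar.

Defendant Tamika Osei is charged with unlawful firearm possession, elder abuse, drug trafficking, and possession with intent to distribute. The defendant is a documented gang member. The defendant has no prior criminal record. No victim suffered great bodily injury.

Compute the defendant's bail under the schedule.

Base amounts from the schedule: unlawful firearm possession $18,500; elder abuse $72,500; drug trafficking $451,000; possession with intent to distribute $13,500.
Stacking rule: highest base plus $4,500 per additional charge. Highest is drug trafficking at $451,000; 3 additional charges → +$13,500. Combined base = $464,500.
Defendant is a documented gang member (+30%): $464,500 × 1.3 = $603,850.
No prior criminal record (−30%): $603,850 × 0.7 = $422,695.
$422,695 is at or above the $4,000 minimum.

$422,695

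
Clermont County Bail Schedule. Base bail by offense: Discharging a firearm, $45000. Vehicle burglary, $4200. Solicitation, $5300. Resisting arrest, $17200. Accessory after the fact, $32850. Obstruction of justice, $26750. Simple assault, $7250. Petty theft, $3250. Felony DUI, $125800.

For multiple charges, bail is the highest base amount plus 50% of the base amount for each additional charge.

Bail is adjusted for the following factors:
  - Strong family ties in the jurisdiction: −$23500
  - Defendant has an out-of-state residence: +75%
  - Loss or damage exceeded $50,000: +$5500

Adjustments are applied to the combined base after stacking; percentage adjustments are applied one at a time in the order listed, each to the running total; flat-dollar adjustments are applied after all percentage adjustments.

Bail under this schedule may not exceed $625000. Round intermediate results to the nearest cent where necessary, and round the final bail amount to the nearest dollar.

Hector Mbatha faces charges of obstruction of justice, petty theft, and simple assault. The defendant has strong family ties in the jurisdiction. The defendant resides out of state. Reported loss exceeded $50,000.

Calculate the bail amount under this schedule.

Base amounts from the schedule: obstruction of justice $26750; petty theft $3250; simple assault $7250.
Stacking rule: highest base plus 50% of each additional charge. Highest is obstruction of justice at $26750. Additional: $3250 × 50% = $1625; $7250 × 50% = $3625. Combined base = $26750 + $5250 = $32000.
Defendant has an out-of-state residence (+75%): $32000 × 1.75 = $56000.
Strong family ties in the jurisdiction (−$23500 flat): $56000 − $23500 = $32500.
Loss or damage exceeded $50,000 (+$5500 flat): $32500 + $5500 = $38000.
$38000 is within the $625000 maximum.

$38000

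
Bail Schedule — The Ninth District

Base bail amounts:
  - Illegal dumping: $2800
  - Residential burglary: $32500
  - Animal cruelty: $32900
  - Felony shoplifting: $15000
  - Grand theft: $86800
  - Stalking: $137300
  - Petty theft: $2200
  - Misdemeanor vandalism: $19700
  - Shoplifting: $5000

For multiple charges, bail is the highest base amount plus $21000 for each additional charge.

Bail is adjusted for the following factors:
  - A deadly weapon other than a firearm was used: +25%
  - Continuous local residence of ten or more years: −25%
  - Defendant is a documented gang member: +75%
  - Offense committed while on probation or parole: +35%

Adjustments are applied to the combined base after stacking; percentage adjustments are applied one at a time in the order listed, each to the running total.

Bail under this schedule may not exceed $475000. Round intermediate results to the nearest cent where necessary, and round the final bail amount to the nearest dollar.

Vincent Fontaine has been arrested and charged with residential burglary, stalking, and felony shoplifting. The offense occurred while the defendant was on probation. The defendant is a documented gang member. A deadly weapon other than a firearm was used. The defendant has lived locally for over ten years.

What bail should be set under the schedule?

$397121

Base amounts from the schedule: residential burglary $32500; stalking $137300; felony shoplifting $15000.
Stacking rule: highest base plus $21000 per additional charge. Highest is stalking at $137300; 2 additional charges → +$42000. Combined base = $179300.
A deadly weapon other than a firearm was used (+25%): $179300 × 1.25 = $224125.
Continuous local residence of ten or more years (−25%): $224125 × 0.75 = $168093.75.
Defendant is a documented gang member (+75%): $168093.75 × 1.75 = $294164.06.
Offense committed while on probation or parole (+35%): $294164.06 × 1.35 = $397121.48.
$397121.48 is within the $475000 maximum.
Rounded to the nearest dollar: $397121.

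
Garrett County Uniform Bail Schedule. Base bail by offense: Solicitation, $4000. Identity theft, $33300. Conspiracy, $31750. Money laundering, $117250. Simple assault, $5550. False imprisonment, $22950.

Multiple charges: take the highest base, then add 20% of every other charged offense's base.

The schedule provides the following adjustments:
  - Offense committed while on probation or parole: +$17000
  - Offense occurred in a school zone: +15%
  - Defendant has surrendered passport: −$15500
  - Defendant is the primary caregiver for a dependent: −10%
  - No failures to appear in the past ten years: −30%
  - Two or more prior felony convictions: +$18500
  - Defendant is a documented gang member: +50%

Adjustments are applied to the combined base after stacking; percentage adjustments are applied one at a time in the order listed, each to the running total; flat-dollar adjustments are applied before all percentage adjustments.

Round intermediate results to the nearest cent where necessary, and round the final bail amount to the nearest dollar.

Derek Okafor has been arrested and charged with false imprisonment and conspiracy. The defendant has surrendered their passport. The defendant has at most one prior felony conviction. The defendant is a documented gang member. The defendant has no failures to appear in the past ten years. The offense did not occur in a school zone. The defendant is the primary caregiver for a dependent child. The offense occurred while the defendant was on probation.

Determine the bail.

Base amounts from the schedule: false imprisonment $22950; conspiracy $31750.
Stacking rule: highest base plus 20% of each additional charge. Highest is conspiracy at $31750. Additional: $22950 × 20% = $4590. Combined base = $31750 + $4590 = $36340.
Offense committed while on probation or parole (+$17000 flat): $36340 + $17000 = $53340.
Defendant has surrendered passport (−$15500 flat): $53340 − $15500 = $37840.
Defendant is the primary caregiver for a dependent (−10%): $37840 × 0.9 = $34056.
No failures to appear in the past ten years (−30%): $34056 × 0.7 = $23839.20.
Defendant is a documented gang member (+50%): $23839.20 × 1.5 = $35758.80.
Rounded to the nearest dollar: $35759.

$35759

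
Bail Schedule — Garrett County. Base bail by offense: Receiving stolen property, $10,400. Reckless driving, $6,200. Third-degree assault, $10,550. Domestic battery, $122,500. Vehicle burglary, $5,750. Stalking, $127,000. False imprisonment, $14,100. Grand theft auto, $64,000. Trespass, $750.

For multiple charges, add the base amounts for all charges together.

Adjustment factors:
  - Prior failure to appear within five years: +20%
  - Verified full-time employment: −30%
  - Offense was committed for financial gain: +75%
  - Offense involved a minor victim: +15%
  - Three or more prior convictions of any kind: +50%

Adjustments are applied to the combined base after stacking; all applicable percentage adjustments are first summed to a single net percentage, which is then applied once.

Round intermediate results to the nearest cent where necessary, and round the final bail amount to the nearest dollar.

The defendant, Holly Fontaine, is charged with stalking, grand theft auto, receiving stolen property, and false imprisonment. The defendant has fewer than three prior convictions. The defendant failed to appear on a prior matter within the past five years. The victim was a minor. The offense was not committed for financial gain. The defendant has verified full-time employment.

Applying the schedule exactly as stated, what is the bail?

Base amounts from the schedule: stalking $127,000; grand theft auto $64,000; receiving stolen property $10,400; false imprisonment $14,100.
Stacking rule: sum of all bases. $127,000 + $64,000 + $10,400 + $14,100 = $215,500.
Net percentage adjustment: +20% −30% +15% = +5%. $215,500 × 1.05 = $226,275.

$226,275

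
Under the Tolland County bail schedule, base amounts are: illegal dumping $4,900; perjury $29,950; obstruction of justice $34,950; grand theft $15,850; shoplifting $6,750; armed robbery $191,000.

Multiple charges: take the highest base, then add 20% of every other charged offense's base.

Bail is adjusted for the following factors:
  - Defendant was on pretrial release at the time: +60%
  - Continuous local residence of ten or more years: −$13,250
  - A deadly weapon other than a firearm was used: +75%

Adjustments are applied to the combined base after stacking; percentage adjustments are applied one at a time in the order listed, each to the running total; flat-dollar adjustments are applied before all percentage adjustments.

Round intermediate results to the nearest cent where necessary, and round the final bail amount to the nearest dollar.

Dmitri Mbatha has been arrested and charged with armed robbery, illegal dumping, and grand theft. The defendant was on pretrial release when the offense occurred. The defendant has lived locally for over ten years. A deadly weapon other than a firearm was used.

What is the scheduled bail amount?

Base amounts from the schedule: armed robbery $191,000; illegal dumping $4,900; grand theft $15,850.
Stacking rule: highest base plus 20% of each additional charge. Highest is armed robbery at $191,000. Additional: $4,900 × 20% = $980; $15,850 × 20% = $3,170. Combined base = $191,000 + $4,150 = $195,150.
Continuous local residence of ten or more years (−$13,250 flat): $195,150 − $13,250 = $181,900.
Defendant was on pretrial release at the time (+60%): $181,900 × 1.6 = $291,040.
A deadly weapon other than a firearm was used (+75%): $291,040 × 1.75 = $509,320.

$509,320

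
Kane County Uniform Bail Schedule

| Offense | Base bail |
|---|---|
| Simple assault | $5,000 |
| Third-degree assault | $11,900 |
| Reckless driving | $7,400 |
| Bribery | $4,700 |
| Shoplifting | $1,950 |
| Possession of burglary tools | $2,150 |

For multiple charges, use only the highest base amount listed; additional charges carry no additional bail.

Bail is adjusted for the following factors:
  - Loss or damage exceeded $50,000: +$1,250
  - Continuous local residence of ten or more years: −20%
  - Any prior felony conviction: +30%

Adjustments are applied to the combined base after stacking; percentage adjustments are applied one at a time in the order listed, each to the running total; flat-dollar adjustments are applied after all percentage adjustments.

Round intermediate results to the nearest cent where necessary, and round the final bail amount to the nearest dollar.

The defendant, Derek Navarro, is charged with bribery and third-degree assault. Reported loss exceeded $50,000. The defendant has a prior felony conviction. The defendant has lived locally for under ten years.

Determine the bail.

Base amounts from the schedule: bribery $4,700; third-degree assault $11,900.
Stacking rule: use the highest base only. Highest is third-degree assault at $11,900. Combined base = $11,900.
Any prior felony conviction (+30%): $11,900 × 1.3 = $15,470.
Loss or damage exceeded $50,000 (+$1,250 flat): $15,470 + $1,250 = $16,720.

$16,720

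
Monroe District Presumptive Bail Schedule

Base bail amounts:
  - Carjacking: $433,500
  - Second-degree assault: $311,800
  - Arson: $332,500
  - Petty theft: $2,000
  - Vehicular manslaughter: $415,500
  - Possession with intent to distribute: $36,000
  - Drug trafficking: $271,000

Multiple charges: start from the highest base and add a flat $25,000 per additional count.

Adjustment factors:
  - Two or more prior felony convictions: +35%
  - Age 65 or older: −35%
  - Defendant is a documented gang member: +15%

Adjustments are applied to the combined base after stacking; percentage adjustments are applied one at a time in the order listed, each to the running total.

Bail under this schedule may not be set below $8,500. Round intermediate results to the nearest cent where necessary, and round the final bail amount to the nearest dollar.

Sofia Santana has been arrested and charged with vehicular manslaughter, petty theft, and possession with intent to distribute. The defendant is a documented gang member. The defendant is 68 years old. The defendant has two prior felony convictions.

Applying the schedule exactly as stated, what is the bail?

$469,748

Base amounts from the schedule: vehicular manslaughter $415,500; petty theft $2,000; possession with intent to distribute $36,000.
Stacking rule: highest base plus $25,000 per additional charge. Highest is vehicular manslaughter at $415,500; 2 additional charges → +$50,000. Combined base = $465,500.
Two or more prior felony convictions (+35%): $465,500 × 1.35 = $628,425.
Age 65 or older (−35%): $628,425 × 0.65 = $408,476.25.
Defendant is a documented gang member (+15%): $408,476.25 × 1.15 = $469,747.69.
$469,747.69 is at or above the $8,500 minimum.
Rounded to the nearest dollar: $469,748.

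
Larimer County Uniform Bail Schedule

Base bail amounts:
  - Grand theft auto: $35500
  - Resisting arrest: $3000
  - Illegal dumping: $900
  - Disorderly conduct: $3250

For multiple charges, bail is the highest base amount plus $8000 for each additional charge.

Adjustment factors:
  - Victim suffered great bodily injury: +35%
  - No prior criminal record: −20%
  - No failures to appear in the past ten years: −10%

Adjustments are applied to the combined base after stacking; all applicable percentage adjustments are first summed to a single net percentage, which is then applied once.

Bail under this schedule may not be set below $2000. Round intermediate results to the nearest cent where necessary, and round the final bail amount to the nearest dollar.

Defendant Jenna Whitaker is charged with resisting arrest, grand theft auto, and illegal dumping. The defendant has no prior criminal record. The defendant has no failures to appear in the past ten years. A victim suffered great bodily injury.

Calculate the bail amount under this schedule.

Base amounts from the schedule: resisting arrest $3000; grand theft auto $35500; illegal dumping $900.
Stacking rule: highest base plus $8000 per additional charge. Highest is grand theft auto at $35500; 2 additional charges → +$16000. Combined base = $51500.
Net percentage adjustment: +35% −20% −10% = +5%. $51500 × 1.05 = $54075.
$54075 is at or above the $2000 minimum.

$54075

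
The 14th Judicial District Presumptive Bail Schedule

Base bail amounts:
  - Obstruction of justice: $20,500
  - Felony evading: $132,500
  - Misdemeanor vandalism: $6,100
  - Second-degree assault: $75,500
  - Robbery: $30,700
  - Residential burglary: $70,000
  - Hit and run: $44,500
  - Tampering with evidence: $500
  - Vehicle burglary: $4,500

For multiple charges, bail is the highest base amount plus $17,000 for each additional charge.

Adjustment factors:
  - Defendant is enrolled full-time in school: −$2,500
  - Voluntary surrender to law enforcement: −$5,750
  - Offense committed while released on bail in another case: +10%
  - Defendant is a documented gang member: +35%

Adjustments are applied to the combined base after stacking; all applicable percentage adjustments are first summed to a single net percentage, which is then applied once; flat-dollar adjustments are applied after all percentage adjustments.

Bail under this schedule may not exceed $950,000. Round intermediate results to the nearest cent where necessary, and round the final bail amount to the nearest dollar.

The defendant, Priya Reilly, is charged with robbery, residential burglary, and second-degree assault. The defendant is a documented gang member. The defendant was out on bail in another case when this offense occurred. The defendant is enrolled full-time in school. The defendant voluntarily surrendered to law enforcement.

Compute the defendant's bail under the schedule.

Base amounts from the schedule: robbery $30,700; residential burglary $70,000; second-degree assault $75,500.
Stacking rule: highest base plus $17,000 per additional charge. Highest is second-degree assault at $75,500; 2 additional charges → +$34,000. Combined base = $109,500.
Net percentage adjustment: +10% +35% = +45%. $109,500 × 1.45 = $158,775.
Defendant is enrolled full-time in school (−$2,500 flat): $158,775 − $2,500 = $156,275.
Voluntary surrender to law enforcement (−$5,750 flat): $156,275 − $5,750 = $150,525.
$150,525 is within the $950,000 maximum.

$150,525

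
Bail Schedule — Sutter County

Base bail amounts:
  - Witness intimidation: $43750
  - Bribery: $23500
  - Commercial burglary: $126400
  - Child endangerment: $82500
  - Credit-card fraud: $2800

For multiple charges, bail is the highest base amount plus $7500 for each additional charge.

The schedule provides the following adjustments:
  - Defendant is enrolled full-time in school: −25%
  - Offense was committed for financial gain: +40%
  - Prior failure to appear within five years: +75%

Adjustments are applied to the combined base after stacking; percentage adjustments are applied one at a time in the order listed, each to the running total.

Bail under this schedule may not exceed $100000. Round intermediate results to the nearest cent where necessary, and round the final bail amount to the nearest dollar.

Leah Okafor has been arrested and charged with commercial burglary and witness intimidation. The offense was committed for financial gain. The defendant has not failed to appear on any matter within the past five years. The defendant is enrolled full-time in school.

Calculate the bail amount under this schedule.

Base amounts from the schedule: commercial burglary $126400; witness intimidation $43750.
Stacking rule: highest base plus $7500 per additional charge. Highest is commercial burglary at $126400; 1 additional charge → +$7500. Combined base = $133900.
Defendant is enrolled full-time in school (−25%): $133900 × 0.75 = $100425.
Offense was committed for financial gain (+40%): $100425 × 1.4 = $140595.
Result $140595 exceeds the maximum of $100000; bail is capped at $100000.

$100000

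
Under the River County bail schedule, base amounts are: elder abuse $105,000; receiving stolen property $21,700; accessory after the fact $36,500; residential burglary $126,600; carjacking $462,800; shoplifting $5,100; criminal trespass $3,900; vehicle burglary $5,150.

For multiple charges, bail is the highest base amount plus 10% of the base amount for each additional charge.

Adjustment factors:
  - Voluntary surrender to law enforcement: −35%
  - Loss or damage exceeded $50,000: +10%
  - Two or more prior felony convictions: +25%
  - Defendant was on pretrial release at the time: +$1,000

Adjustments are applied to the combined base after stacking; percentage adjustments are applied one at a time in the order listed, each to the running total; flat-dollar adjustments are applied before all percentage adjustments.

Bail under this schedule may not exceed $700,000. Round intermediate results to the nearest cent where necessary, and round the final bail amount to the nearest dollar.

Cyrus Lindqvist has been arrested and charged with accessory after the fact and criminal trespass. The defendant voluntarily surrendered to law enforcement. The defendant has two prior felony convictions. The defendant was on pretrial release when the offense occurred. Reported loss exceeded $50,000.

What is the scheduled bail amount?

$33,864

Base amounts from the schedule: accessory after the fact $36,500; criminal trespass $3,900.
Stacking rule: highest base plus 10% of each additional charge. Highest is accessory after the fact at $36,500. Additional: $3,900 × 10% = $390. Combined base = $36,500 + $390 = $36,890.
Defendant was on pretrial release at the time (+$1,000 flat): $36,890 + $1,000 = $37,890.
Voluntary surrender to law enforcement (−35%): $37,890 × 0.65 = $24,628.50.
Loss or damage exceeded $50,000 (+10%): $24,628.50 × 1.1 = $27,091.35.
Two or more prior felony convictions (+25%): $27,091.35 × 1.25 = $33,864.19.
$33,864.19 is within the $700,000 maximum.
Rounded to the nearest dollar: $33,864.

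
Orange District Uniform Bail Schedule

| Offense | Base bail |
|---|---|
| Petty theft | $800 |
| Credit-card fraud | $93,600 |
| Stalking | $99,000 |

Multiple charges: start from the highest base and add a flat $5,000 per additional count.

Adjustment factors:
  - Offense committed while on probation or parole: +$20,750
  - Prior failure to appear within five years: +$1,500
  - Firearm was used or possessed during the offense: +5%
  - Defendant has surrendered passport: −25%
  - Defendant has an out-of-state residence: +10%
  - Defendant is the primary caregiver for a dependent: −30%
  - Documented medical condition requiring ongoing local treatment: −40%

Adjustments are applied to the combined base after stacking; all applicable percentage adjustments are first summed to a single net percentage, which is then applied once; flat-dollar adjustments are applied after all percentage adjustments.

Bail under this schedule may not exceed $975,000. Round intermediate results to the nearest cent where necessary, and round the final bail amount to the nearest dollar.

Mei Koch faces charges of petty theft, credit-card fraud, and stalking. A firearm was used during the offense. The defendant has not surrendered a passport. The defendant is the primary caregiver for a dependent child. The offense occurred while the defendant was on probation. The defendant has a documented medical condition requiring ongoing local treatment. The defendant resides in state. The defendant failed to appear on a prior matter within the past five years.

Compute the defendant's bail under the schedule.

$60,400

Base amounts from the schedule: petty theft $800; credit-card fraud $93,600; stalking $99,000.
Stacking rule: highest base plus $5,000 per additional charge. Highest is stalking at $99,000; 2 additional charges → +$10,000. Combined base = $109,000.
Net percentage adjustment: +5% −30% −40% = −65%. $109,000 × 0.35 = $38,150.
Offense committed while on probation or parole (+$20,750 flat): $38,150 + $20,750 = $58,900.
Prior failure to appear within five years (+$1,500 flat): $58,900 + $1,500 = $60,400.
$60,400 is within the $975,000 maximum.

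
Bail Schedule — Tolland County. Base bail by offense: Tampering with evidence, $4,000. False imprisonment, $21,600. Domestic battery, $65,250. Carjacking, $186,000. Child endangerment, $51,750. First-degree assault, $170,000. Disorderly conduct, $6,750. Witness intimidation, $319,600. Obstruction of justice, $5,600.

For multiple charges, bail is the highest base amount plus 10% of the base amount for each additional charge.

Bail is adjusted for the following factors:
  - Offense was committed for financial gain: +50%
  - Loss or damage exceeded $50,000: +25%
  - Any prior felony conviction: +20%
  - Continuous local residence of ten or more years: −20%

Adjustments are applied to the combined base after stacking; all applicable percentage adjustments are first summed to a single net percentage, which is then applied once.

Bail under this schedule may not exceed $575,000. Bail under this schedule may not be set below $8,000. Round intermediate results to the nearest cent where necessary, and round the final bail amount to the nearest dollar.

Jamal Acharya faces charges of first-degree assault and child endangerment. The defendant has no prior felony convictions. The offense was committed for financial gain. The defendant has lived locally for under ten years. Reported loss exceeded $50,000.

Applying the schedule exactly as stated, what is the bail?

$306,556

Base amounts from the schedule: first-degree assault $170,000; child endangerment $51,750.
Stacking rule: highest base plus 10% of each additional charge. Highest is first-degree assault at $170,000. Additional: $51,750 × 10% = $5,175. Combined base = $170,000 + $5,175 = $175,175.
Net percentage adjustment: +50% +25% = +75%. $175,175 × 1.75 = $306,556.25.
$306,556.25 is within the $575,000 maximum.
$306,556.25 is at or above the $8,000 minimum.
Rounded to the nearest dollar: $306,556.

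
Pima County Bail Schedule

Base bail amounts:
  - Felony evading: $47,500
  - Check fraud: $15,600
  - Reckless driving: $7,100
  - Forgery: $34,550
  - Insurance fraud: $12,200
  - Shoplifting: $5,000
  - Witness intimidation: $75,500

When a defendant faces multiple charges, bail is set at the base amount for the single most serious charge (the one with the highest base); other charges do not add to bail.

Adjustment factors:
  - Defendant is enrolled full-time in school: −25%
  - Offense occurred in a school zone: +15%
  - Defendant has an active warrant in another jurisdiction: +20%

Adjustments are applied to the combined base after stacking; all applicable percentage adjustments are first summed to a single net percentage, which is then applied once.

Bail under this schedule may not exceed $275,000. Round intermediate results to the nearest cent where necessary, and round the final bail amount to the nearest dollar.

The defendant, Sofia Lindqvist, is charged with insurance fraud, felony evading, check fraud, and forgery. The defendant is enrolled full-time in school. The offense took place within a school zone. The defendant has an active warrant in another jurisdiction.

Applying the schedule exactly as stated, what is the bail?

Base amounts from the schedule: insurance fraud $12,200; felony evading $47,500; check fraud $15,600; forgery $34,550.
Stacking rule: use the highest base only. Highest is felony evading at $47,500. Combined base = $47,500.
Net percentage adjustment: −25% +15% +20% = +10%. $47,500 × 1.1 = $52,250.
$52,250 is within the $275,000 maximum.

$52,250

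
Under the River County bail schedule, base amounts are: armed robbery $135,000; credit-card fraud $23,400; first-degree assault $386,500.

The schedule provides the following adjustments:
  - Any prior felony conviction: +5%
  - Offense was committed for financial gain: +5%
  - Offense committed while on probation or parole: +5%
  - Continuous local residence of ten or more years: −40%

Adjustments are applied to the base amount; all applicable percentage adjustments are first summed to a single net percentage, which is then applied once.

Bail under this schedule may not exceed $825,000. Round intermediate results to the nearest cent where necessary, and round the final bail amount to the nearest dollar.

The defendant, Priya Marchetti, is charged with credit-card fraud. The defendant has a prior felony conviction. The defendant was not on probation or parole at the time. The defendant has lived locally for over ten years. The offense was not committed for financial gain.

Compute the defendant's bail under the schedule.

$15,210

Base amounts from the schedule: credit-card fraud $23,400.
Single charge. Combined base = $23,400.
Net percentage adjustment: +5% −40% = −35%. $23,400 × 0.65 = $15,210.
$15,210 is within the $825,000 maximum.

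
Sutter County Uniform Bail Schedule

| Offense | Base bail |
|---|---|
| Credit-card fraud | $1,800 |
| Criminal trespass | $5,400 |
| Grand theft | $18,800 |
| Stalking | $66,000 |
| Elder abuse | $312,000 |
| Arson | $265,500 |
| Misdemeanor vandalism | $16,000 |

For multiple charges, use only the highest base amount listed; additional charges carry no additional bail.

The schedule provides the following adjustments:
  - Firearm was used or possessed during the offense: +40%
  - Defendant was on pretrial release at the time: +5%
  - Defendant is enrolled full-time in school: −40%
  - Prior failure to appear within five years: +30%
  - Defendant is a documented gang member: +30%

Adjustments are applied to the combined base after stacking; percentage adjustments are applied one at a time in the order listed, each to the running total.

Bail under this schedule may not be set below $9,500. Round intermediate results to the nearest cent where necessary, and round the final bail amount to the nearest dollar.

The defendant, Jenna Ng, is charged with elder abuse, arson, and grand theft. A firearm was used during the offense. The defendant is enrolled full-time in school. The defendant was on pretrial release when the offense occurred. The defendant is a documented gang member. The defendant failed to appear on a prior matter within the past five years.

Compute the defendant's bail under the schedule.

Base amounts from the schedule: elder abuse $312,000; arson $265,500; grand theft $18,800.
Stacking rule: use the highest base only. Highest is elder abuse at $312,000. Combined base = $312,000.
Firearm was used or possessed during the offense (+40%): $312,000 × 1.4 = $436,800.
Defendant was on pretrial release at the time (+5%): $436,800 × 1.05 = $458,640.
Defendant is enrolled full-time in school (−40%): $458,640 × 0.6 = $275,184.
Prior failure to appear within five years (+30%): $275,184 × 1.3 = $357,739.20.
Defendant is a documented gang member (+30%): $357,739.20 × 1.3 = $465,060.96.
$465,060.96 is at or above the $9,500 minimum.
Rounded to the nearest dollar: $465,061.

$465,061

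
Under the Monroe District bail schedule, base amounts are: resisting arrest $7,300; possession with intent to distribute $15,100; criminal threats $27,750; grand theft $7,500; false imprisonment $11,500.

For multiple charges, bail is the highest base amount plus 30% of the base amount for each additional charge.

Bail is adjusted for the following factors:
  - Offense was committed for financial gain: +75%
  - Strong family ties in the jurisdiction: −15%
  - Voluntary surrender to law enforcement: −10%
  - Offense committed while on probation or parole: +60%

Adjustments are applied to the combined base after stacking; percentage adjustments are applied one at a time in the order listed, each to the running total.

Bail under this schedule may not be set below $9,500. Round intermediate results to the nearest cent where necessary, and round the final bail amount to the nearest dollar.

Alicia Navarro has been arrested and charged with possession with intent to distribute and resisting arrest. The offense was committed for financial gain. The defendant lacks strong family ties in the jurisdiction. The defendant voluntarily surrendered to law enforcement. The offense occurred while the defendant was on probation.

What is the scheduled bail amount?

$43,571

Base amounts from the schedule: possession with intent to distribute $15,100; resisting arrest $7,300.
Stacking rule: highest base plus 30% of each additional charge. Highest is possession with intent to distribute at $15,100. Additional: $7,300 × 30% = $2,190. Combined base = $15,100 + $2,190 = $17,290.
Offense was committed for financial gain (+75%): $17,290 × 1.75 = $30,257.50.
Voluntary surrender to law enforcement (−10%): $30,257.50 × 0.9 = $27,231.75.
Offense committed while on probation or parole (+60%): $27,231.75 × 1.6 = $43,570.80.
$43,570.80 is at or above the $9,500 minimum.
Rounded to the nearest dollar: $43,571.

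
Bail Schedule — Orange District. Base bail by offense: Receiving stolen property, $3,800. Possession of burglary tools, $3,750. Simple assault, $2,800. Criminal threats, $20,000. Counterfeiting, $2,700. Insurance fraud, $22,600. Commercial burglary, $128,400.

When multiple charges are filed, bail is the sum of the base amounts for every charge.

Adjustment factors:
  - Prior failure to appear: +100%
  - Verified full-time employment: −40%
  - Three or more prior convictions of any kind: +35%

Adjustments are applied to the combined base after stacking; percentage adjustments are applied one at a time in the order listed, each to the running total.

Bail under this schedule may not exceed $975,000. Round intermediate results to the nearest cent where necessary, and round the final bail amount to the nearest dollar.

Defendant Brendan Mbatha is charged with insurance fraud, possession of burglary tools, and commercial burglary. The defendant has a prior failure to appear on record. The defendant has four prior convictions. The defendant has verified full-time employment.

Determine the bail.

$250,695

Base amounts from the schedule: insurance fraud $22,600; possession of burglary tools $3,750; commercial burglary $128,400.
Stacking rule: sum of all bases. $22,600 + $3,750 + $128,400 = $154,750.
Prior failure to appear (+100%): $154,750 × 2 = $309,500.
Verified full-time employment (−40%): $309,500 × 0.6 = $185,700.
Three or more prior convictions of any kind (+35%): $185,700 × 1.35 = $250,695.
$250,695 is within the $975,000 maximum.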